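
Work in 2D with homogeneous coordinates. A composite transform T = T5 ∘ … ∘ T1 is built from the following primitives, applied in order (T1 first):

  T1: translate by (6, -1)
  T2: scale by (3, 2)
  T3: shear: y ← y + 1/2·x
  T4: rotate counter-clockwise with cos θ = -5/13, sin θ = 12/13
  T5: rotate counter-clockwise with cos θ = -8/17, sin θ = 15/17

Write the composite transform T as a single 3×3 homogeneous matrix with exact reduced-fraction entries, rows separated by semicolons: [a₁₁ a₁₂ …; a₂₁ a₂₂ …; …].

T1 = [1 0 6; 0 1 -1; 0 0 1]
T2·T1 = [3 0 18; 0 2 -2; 0 0 1]
T3·…·T1 = [3 0 18; 3/2 2 7; 0 0 1]
T4·…·T1 = [-33/13 -24/13 -174/13; 57/26 -10/13 181/13; 0 0 1]
T5·…·T1 = [-327/442 342/221 -1323/221; -723/221 -280/221 -4058/221; 0 0 1]

T = [-327/442 342/221 -1323/221; -723/221 -280/221 -4058/221; 0 0 1]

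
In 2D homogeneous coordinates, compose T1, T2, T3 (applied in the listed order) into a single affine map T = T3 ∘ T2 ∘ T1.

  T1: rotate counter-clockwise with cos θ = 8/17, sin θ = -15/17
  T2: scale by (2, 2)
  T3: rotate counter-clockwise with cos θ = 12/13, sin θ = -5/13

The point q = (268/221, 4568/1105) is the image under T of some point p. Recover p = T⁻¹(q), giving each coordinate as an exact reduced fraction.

T1 = [8/17 15/17 0; -15/17 8/17 0; 0 0 1]
T2·T1 = [16/17 30/17 0; -30/17 16/17 0; 0 0 1]
T3·…·T1 = [42/221 440/221 0; -440/221 42/221 0; 0 0 1]
det M = 4; M⁻¹ = [21/442 -110/221 0; 110/221 21/442 0; 0 0 1]
M⁻¹ · (268/221, 4568/1105)ᵀ = (-2, 4/5)ᵀ

p = (-2, 4/5)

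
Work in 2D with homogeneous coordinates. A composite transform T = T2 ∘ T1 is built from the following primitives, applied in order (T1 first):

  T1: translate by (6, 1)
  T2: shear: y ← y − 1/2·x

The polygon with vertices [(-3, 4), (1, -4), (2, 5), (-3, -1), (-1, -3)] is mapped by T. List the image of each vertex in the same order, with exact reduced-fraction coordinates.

T1 translate by (6, 1): (-3, 4) → (3, 5); (1, -4) → (7, -3); (2, 5) → (8, 6); (-3, -1) → (3, 0); (-1, -3) → (5, -2)
T2 shear: y ← y − 1/2·x: (3, 5) → (3, 7/2); (7, -3) → (7, -13/2); (8, 6) → (8, 2); (3, 0) → (3, -3/2); (5, -2) → (5, -9/2)

image vertices: (3, 7/2), (7, -13/2), (8, 2), (3, -3/2), (5, -9/2)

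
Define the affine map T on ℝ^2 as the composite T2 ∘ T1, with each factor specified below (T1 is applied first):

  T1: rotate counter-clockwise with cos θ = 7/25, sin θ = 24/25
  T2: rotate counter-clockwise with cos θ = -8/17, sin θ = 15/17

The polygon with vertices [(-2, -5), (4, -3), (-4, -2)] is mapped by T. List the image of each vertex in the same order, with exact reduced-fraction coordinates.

image vertices: (397/425, 2254/425), (-77/17, 36/17), (298/85, 236/85)

T1 rotate counter-clockwise with cos θ = 7/25, sin θ = 24/25: (-2, -5) → (106/25, -83/25); (4, -3) → (4, 3); (-4, -2) → (4/5, -22/5)
T2 rotate counter-clockwise with cos θ = -8/17, sin θ = 15/17: (106/25, -83/25) → (397/425, 2254/425); (4, 3) → (-77/17, 36/17); (4/5, -22/5) → (298/85, 236/85)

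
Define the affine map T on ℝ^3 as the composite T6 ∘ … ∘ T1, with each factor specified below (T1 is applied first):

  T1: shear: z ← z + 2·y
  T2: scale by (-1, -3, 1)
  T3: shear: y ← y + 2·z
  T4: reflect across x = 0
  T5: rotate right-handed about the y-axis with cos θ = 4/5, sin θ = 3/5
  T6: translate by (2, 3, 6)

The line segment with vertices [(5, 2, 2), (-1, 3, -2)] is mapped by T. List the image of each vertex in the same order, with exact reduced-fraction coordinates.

image vertices: (48/5, 9, 39/5), (18/5, 2, 49/5)

T1 shear: z ← z + 2·y: (5, 2, 2) → (5, 2, 6); (-1, 3, -2) → (-1, 3, 4)
T2 scale by (-1, -3, 1): (5, 2, 6) → (-5, -6, 6); (-1, 3, 4) → (1, -9, 4)
T3 shear: y ← y + 2·z: (-5, -6, 6) → (-5, 6, 6); (1, -9, 4) → (1, -1, 4)
T4 reflect across x = 0: (-5, 6, 6) → (5, 6, 6); (1, -1, 4) → (-1, -1, 4)
T5 rotate right-handed about the y-axis with cos θ = 4/5, sin θ = 3/5: (5, 6, 6) → (38/5, 6, 9/5); (-1, -1, 4) → (8/5, -1, 19/5)
T6 translate by (2, 3, 6): (38/5, 6, 9/5) → (48/5, 9, 39/5); (8/5, -1, 19/5) → (18/5, 2, 49/5)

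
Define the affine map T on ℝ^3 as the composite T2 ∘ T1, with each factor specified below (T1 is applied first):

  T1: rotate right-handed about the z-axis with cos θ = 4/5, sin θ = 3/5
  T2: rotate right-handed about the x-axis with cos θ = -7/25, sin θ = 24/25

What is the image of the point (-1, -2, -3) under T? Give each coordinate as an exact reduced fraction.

T(p) = (2/5, 437/125, -159/125)

T1 rotate right-handed about the z-axis with cos θ = 4/5, sin θ = 3/5: (-1, -2, -3) → (2/5, -11/5, -3)
T2 rotate right-handed about the x-axis with cos θ = -7/25, sin θ = 24/25: (2/5, -11/5, -3) → (2/5, 437/125, -159/125)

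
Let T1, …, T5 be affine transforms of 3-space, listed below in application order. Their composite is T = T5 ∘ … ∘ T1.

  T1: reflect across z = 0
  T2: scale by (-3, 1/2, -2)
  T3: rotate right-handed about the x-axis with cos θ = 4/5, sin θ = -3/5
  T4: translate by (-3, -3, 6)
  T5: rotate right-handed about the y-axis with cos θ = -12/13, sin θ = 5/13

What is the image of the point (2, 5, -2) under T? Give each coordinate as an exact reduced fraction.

T1 reflect across z = 0: (2, 5, -2) → (2, 5, 2)
T2 scale by (-3, 1/2, -2): (2, 5, 2) → (-6, 5/2, -4)
T3 rotate right-handed about the x-axis with cos θ = 4/5, sin θ = -3/5: (-6, 5/2, -4) → (-6, -2/5, -47/10)
T4 translate by (-3, -3, 6): (-6, -2/5, -47/10) → (-9, -17/5, 13/10)
T5 rotate right-handed about the y-axis with cos θ = -12/13, sin θ = 5/13: (-9, -17/5, 13/10) → (229/26, -17/5, 147/65)

T(p) = (229/26, -17/5, 147/65)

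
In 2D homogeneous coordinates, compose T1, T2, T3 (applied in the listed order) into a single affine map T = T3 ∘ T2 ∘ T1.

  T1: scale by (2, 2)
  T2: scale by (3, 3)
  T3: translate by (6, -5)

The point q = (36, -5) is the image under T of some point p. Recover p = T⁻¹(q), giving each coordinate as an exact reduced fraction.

p = (5, 0)

T1 = [2 0 0; 0 2 0; 0 0 1]
T2·T1 = [6 0 0; 0 6 0; 0 0 1]
T3·…·T1 = [6 0 6; 0 6 -5; 0 0 1]
det M = 36; M⁻¹ = [1/6 0 -1; 0 1/6 5/6; 0 0 1]
M⁻¹ · (36, -5)ᵀ = (5, 0)ᵀ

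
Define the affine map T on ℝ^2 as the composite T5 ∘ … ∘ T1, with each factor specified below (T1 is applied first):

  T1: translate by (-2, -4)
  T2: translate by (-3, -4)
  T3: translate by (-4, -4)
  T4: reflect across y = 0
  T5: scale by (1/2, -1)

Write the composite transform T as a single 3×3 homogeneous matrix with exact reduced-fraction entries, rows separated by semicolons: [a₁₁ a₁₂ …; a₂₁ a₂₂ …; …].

T = [1/2 0 -9/2; 0 1 -12; 0 0 1]

T1 = [1 0 -2; 0 1 -4; 0 0 1]
T2·T1 = [1 0 -5; 0 1 -8; 0 0 1]
T3·…·T1 = [1 0 -9; 0 1 -12; 0 0 1]
T4·…·T1 = [1 0 -9; 0 -1 12; 0 0 1]
T5·…·T1 = [1/2 0 -9/2; 0 1 -12; 0 0 1]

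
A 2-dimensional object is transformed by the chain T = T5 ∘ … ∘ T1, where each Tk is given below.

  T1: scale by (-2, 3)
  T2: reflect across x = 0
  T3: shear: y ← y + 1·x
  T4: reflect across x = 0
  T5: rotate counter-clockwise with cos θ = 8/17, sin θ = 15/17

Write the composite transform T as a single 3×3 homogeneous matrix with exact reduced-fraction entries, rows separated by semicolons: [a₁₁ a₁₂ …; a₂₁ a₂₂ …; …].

T1 = [-2 0 0; 0 3 0; 0 0 1]
T2·T1 = [2 0 0; 0 3 0; 0 0 1]
T3·…·T1 = [2 0 0; 2 3 0; 0 0 1]
T4·…·T1 = [-2 0 0; 2 3 0; 0 0 1]
T5·…·T1 = [-46/17 -45/17 0; -14/17 24/17 0; 0 0 1]

T = [-46/17 -45/17 0; -14/17 24/17 0; 0 0 1]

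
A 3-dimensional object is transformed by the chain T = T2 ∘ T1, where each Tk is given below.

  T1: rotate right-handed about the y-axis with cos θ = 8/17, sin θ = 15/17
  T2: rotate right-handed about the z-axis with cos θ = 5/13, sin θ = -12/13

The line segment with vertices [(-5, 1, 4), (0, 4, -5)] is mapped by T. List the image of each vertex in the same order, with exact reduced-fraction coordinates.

image vertices: (304/221, -155/221, 107/17), (441/221, 1240/221, -40/17)

T1 rotate right-handed about the y-axis with cos θ = 8/17, sin θ = 15/17: (-5, 1, 4) → (20/17, 1, 107/17); (0, 4, -5) → (-75/17, 4, -40/17)
T2 rotate right-handed about the z-axis with cos θ = 5/13, sin θ = -12/13: (20/17, 1, 107/17) → (304/221, -155/221, 107/17); (-75/17, 4, -40/17) → (441/221, 1240/221, -40/17)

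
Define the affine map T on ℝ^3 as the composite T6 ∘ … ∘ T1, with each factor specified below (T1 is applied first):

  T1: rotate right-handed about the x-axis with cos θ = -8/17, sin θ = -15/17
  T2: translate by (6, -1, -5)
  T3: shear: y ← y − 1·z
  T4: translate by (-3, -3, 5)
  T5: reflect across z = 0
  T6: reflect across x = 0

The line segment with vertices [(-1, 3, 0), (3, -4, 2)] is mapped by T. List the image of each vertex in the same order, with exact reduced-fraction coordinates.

image vertices: (-2, 38/17, 45/17), (-6, 35/17, -44/17)

T1 rotate right-handed about the x-axis with cos θ = -8/17, sin θ = -15/17: (-1, 3, 0) → (-1, -24/17, -45/17); (3, -4, 2) → (3, 62/17, 44/17)
T2 translate by (6, -1, -5): (-1, -24/17, -45/17) → (5, -41/17, -130/17); (3, 62/17, 44/17) → (9, 45/17, -41/17)
T3 shear: y ← y − 1·z: (5, -41/17, -130/17) → (5, 89/17, -130/17); (9, 45/17, -41/17) → (9, 86/17, -41/17)
T4 translate by (-3, -3, 5): (5, 89/17, -130/17) → (2, 38/17, -45/17); (9, 86/17, -41/17) → (6, 35/17, 44/17)
T5 reflect across z = 0: (2, 38/17, -45/17) → (2, 38/17, 45/17); (6, 35/17, 44/17) → (6, 35/17, -44/17)
T6 reflect across x = 0: (2, 38/17, 45/17) → (-2, 38/17, 45/17); (6, 35/17, -44/17) → (-6, 35/17, -44/17)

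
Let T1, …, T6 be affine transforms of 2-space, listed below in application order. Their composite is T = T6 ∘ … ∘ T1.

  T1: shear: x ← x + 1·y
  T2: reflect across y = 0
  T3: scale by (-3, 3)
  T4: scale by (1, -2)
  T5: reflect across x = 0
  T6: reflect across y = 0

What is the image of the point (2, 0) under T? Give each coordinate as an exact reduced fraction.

T1 shear: x ← x + 1·y: (2, 0) → (2, 0)
T2 reflect across y = 0: (2, 0) → (2, 0)
T3 scale by (-3, 3): (2, 0) → (-6, 0)
T4 scale by (1, -2): (-6, 0) → (-6, 0)
T5 reflect across x = 0: (-6, 0) → (6, 0)
T6 reflect across y = 0: (6, 0) → (6, 0)

T(p) = (6, 0)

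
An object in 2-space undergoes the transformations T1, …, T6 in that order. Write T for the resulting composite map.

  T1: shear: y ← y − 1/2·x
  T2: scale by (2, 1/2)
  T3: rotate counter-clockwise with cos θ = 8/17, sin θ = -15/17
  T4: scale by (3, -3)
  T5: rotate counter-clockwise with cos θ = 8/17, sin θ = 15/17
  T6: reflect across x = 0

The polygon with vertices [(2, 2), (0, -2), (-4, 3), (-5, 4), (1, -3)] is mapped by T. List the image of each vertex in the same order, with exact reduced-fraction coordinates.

T1 shear: y ← y − 1/2·x: (2, 2) → (2, 1); (0, -2) → (0, -2); (-4, 3) → (-4, 5); (-5, 4) → (-5, 13/2); (1, -3) → (1, -7/2)
T2 scale by (2, 1/2): (2, 1) → (4, 1/2); (0, -2) → (0, -1); (-4, 5) → (-8, 5/2); (-5, 13/2) → (-10, 13/4); (1, -7/2) → (2, -7/4)
T3 rotate counter-clockwise with cos θ = 8/17, sin θ = -15/17: (4, 1/2) → (79/34, -56/17); (0, -1) → (-15/17, -8/17); (-8, 5/2) → (-53/34, 140/17); (-10, 13/4) → (-125/68, 176/17); (2, -7/4) → (-41/68, -44/17)
T4 scale by (3, -3): (79/34, -56/17) → (237/34, 168/17); (-15/17, -8/17) → (-45/17, 24/17); (-53/34, 140/17) → (-159/34, -420/17); (-125/68, 176/17) → (-375/68, -528/17); (-41/68, -44/17) → (-123/68, 132/17)
T5 rotate counter-clockwise with cos θ = 8/17, sin θ = 15/17: (237/34, 168/17) → (-1572/289, 6243/578); (-45/17, 24/17) → (-720/289, -483/289); (-159/34, -420/17) → (5664/289, -9105/578); (-375/68, -528/17) → (7170/289, -22521/1156); (-123/68, 132/17) → (-2226/289, 2379/1156)
T6 reflect across x = 0: (-1572/289, 6243/578) → (1572/289, 6243/578); (-720/289, -483/289) → (720/289, -483/289); (5664/289, -9105/578) → (-5664/289, -9105/578); (7170/289, -22521/1156) → (-7170/289, -22521/1156); (-2226/289, 2379/1156) → (2226/289, 2379/1156)

image vertices: (1572/289, 6243/578), (720/289, -483/289), (-5664/289, -9105/578), (-7170/289, -22521/1156), (2226/289, 2379/1156)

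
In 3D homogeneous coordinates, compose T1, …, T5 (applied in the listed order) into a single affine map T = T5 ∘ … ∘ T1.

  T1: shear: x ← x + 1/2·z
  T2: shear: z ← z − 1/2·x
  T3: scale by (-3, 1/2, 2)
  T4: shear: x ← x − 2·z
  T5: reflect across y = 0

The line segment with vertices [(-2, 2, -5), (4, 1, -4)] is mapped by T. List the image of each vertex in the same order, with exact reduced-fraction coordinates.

T1 shear: x ← x + 1/2·z: (-2, 2, -5) → (-9/2, 2, -5); (4, 1, -4) → (2, 1, -4)
T2 shear: z ← z − 1/2·x: (-9/2, 2, -5) → (-9/2, 2, -11/4); (2, 1, -4) → (2, 1, -5)
T3 scale by (-3, 1/2, 2): (-9/2, 2, -11/4) → (27/2, 1, -11/2); (2, 1, -5) → (-6, 1/2, -10)
T4 shear: x ← x − 2·z: (27/2, 1, -11/2) → (49/2, 1, -11/2); (-6, 1/2, -10) → (14, 1/2, -10)
T5 reflect across y = 0: (49/2, 1, -11/2) → (49/2, -1, -11/2); (14, 1/2, -10) → (14, -1/2, -10)

image vertices: (49/2, -1, -11/2), (14, -1/2, -10)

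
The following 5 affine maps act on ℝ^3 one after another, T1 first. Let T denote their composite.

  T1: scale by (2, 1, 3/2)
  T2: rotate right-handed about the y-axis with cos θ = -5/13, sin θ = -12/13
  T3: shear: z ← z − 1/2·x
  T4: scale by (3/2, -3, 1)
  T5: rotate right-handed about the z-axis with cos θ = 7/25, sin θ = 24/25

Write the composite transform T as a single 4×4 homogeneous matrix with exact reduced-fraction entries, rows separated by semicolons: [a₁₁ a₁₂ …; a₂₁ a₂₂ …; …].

T = [-21/65 72/25 -189/325 0; -72/65 -21/25 -648/325 0; 29/13 0 3/26 0; 0 0 0 1]

T1 = [2 0 0 0; 0 1 0 0; 0 0 3/2 0; 0 0 0 1]
T2·T1 = [-10/13 0 -18/13 0; 0 1 0 0; 24/13 0 -15/26 0; 0 0 0 1]
T3·…·T1 = [-10/13 0 -18/13 0; 0 1 0 0; 29/13 0 3/26 0; 0 0 0 1]
T4·…·T1 = [-15/13 0 -27/13 0; 0 -3 0 0; 29/13 0 3/26 0; 0 0 0 1]
T5·…·T1 = [-21/65 72/25 -189/325 0; -72/65 -21/25 -648/325 0; 29/13 0 3/26 0; 0 0 0 1]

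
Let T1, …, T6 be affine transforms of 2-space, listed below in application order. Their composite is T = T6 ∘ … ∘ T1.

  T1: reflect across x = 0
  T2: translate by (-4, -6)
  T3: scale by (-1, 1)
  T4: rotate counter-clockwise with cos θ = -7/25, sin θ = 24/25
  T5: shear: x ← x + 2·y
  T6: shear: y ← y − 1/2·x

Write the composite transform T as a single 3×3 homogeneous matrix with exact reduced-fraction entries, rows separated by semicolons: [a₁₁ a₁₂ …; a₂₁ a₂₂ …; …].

T = [41/25 -38/25 392/25; 7/50 12/25 -58/25; 0 0 1]

T1 = [-1 0 0; 0 1 0; 0 0 1]
T2·T1 = [-1 0 -4; 0 1 -6; 0 0 1]
T3·…·T1 = [1 0 4; 0 1 -6; 0 0 1]
T4·…·T1 = [-7/25 -24/25 116/25; 24/25 -7/25 138/25; 0 0 1]
T5·…·T1 = [41/25 -38/25 392/25; 24/25 -7/25 138/25; 0 0 1]
T6·…·T1 = [41/25 -38/25 392/25; 7/50 12/25 -58/25; 0 0 1]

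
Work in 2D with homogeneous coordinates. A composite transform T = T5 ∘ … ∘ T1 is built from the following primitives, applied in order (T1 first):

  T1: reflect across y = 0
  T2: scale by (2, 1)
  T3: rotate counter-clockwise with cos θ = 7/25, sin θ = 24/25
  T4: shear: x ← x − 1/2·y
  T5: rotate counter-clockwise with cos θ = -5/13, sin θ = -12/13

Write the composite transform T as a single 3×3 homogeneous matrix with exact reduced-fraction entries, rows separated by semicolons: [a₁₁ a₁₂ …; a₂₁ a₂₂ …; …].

T = [626/325 -443/650 0; -24/65 -59/65 0; 0 0 1]

T1 = [1 0 0; 0 -1 0; 0 0 1]
T2·T1 = [2 0 0; 0 -1 0; 0 0 1]
T3·…·T1 = [14/25 24/25 0; 48/25 -7/25 0; 0 0 1]
T4·…·T1 = [-2/5 11/10 0; 48/25 -7/25 0; 0 0 1]
T5·…·T1 = [626/325 -443/650 0; -24/65 -59/65 0; 0 0 1]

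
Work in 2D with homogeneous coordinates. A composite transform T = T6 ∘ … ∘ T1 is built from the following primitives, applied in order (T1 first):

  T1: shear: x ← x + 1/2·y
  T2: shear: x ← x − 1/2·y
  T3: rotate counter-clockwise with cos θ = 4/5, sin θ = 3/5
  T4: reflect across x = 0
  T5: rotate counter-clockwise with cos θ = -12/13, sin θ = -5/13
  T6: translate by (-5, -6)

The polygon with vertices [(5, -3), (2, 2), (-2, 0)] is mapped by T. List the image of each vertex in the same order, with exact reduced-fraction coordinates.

image vertices: (38/65, -281/65), (-231/65, -548/65), (-451/65, -358/65)

T1 shear: x ← x + 1/2·y: (5, -3) → (7/2, -3); (2, 2) → (3, 2); (-2, 0) → (-2, 0)
T2 shear: x ← x − 1/2·y: (7/2, -3) → (5, -3); (3, 2) → (2, 2); (-2, 0) → (-2, 0)
T3 rotate counter-clockwise with cos θ = 4/5, sin θ = 3/5: (5, -3) → (29/5, 3/5); (2, 2) → (2/5, 14/5); (-2, 0) → (-8/5, -6/5)
T4 reflect across x = 0: (29/5, 3/5) → (-29/5, 3/5); (2/5, 14/5) → (-2/5, 14/5); (-8/5, -6/5) → (8/5, -6/5)
T5 rotate counter-clockwise with cos θ = -12/13, sin θ = -5/13: (-29/5, 3/5) → (363/65, 109/65); (-2/5, 14/5) → (94/65, -158/65); (8/5, -6/5) → (-126/65, 32/65)
T6 translate by (-5, -6): (363/65, 109/65) → (38/65, -281/65); (94/65, -158/65) → (-231/65, -548/65); (-126/65, 32/65) → (-451/65, -358/65)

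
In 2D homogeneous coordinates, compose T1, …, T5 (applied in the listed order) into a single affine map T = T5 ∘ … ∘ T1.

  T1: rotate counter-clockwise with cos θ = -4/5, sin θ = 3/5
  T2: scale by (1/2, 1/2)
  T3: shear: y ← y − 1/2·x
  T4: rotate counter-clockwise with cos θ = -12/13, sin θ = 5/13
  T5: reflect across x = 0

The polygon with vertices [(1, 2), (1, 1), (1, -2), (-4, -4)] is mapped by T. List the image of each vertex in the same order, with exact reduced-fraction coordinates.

image vertices: (-12/13, -5/13), (-11/20, -1/2), (37/65, -11/13), (11/5, 2)

T1 rotate counter-clockwise with cos θ = -4/5, sin θ = 3/5: (1, 2) → (-2, -1); (1, 1) → (-7/5, -1/5); (1, -2) → (2/5, 11/5); (-4, -4) → (28/5, 4/5)
T2 scale by (1/2, 1/2): (-2, -1) → (-1, -1/2); (-7/5, -1/5) → (-7/10, -1/10); (2/5, 11/5) → (1/5, 11/10); (28/5, 4/5) → (14/5, 2/5)
T3 shear: y ← y − 1/2·x: (-1, -1/2) → (-1, 0); (-7/10, -1/10) → (-7/10, 1/4); (1/5, 11/10) → (1/5, 1); (14/5, 2/5) → (14/5, -1)
T4 rotate counter-clockwise with cos θ = -12/13, sin θ = 5/13: (-1, 0) → (12/13, -5/13); (-7/10, 1/4) → (11/20, -1/2); (1/5, 1) → (-37/65, -11/13); (14/5, -1) → (-11/5, 2)
T5 reflect across x = 0: (12/13, -5/13) → (-12/13, -5/13); (11/20, -1/2) → (-11/20, -1/2); (-37/65, -11/13) → (37/65, -11/13); (-11/5, 2) → (11/5, 2)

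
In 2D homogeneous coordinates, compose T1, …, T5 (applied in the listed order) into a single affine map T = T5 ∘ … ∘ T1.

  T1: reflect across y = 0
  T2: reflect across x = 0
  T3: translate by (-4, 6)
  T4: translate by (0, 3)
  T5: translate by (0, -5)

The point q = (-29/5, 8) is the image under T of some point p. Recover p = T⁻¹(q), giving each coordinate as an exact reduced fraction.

p = (9/5, -4)

T1 = [1 0 0; 0 -1 0; 0 0 1]
T2·T1 = [-1 0 0; 0 -1 0; 0 0 1]
T3·…·T1 = [-1 0 -4; 0 -1 6; 0 0 1]
T4·…·T1 = [-1 0 -4; 0 -1 9; 0 0 1]
T5·…·T1 = [-1 0 -4; 0 -1 4; 0 0 1]
det M = 1; M⁻¹ = [-1 0 -4; 0 -1 4; 0 0 1]
M⁻¹ · (-29/5, 8)ᵀ = (9/5, -4)ᵀ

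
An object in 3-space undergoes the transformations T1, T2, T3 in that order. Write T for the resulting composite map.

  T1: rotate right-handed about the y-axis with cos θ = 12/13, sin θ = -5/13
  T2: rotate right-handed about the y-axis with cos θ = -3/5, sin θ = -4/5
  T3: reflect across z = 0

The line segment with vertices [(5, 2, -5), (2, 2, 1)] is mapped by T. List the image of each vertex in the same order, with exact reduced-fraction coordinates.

T1 rotate right-handed about the y-axis with cos θ = 12/13, sin θ = -5/13: (5, 2, -5) → (85/13, 2, -35/13); (2, 2, 1) → (19/13, 2, 22/13)
T2 rotate right-handed about the y-axis with cos θ = -3/5, sin θ = -4/5: (85/13, 2, -35/13) → (-23/13, 2, 89/13); (19/13, 2, 22/13) → (-29/13, 2, 2/13)
T3 reflect across z = 0: (-23/13, 2, 89/13) → (-23/13, 2, -89/13); (-29/13, 2, 2/13) → (-29/13, 2, -2/13)

image vertices: (-23/13, 2, -89/13), (-29/13, 2, -2/13)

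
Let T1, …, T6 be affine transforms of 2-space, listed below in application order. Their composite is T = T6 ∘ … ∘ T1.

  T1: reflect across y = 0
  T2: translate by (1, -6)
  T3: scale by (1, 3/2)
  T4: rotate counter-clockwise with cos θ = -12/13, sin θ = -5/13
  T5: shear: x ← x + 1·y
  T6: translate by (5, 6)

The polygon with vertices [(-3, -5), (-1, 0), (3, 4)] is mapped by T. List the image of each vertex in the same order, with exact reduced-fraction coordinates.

T1 reflect across y = 0: (-3, -5) → (-3, 5); (-1, 0) → (-1, 0); (3, 4) → (3, -4)
T2 translate by (1, -6): (-3, 5) → (-2, -1); (-1, 0) → (0, -6); (3, -4) → (4, -10)
T3 scale by (1, 3/2): (-2, -1) → (-2, -3/2); (0, -6) → (0, -9); (4, -10) → (4, -15)
T4 rotate counter-clockwise with cos θ = -12/13, sin θ = -5/13: (-2, -3/2) → (33/26, 28/13); (0, -9) → (-45/13, 108/13); (4, -15) → (-123/13, 160/13)
T5 shear: x ← x + 1·y: (33/26, 28/13) → (89/26, 28/13); (-45/13, 108/13) → (63/13, 108/13); (-123/13, 160/13) → (37/13, 160/13)
T6 translate by (5, 6): (89/26, 28/13) → (219/26, 106/13); (63/13, 108/13) → (128/13, 186/13); (37/13, 160/13) → (102/13, 238/13)

image vertices: (219/26, 106/13), (128/13, 186/13), (102/13, 238/13)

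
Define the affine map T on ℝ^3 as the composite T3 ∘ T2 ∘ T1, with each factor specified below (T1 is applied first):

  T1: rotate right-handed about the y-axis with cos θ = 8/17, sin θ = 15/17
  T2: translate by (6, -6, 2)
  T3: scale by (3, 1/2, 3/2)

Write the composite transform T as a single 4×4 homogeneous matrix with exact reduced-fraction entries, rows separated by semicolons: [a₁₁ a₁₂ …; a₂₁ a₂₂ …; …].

T = [24/17 0 45/17 18; 0 1/2 0 -3; -45/34 0 12/17 3; 0 0 0 1]

T1 = [8/17 0 15/17 0; 0 1 0 0; -15/17 0 8/17 0; 0 0 0 1]
T2·T1 = [8/17 0 15/17 6; 0 1 0 -6; -15/17 0 8/17 2; 0 0 0 1]
T3·…·T1 = [24/17 0 45/17 18; 0 1/2 0 -3; -45/34 0 12/17 3; 0 0 0 1]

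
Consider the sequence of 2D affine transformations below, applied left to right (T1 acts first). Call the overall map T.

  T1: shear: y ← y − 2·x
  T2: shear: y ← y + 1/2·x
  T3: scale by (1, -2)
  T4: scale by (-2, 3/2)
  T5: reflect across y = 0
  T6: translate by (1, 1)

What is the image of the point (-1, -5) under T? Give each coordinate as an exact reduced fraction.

T(p) = (3, -19/2)

T1 shear: y ← y − 2·x: (-1, -5) → (-1, -3)
T2 shear: y ← y + 1/2·x: (-1, -3) → (-1, -7/2)
T3 scale by (1, -2): (-1, -7/2) → (-1, 7)
T4 scale by (-2, 3/2): (-1, 7) → (2, 21/2)
T5 reflect across y = 0: (2, 21/2) → (2, -21/2)
T6 translate by (1, 1): (2, -21/2) → (3, -19/2)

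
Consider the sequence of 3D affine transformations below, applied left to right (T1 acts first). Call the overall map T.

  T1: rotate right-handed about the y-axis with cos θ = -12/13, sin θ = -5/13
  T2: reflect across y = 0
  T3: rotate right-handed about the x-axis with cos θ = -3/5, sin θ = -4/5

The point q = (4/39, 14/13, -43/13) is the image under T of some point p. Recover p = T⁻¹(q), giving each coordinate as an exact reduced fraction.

p = (1, -2, -8/3)

T1 = [-12/13 0 -5/13 0; 0 1 0 0; 5/13 0 -12/13 0; 0 0 0 1]
T2·T1 = [-12/13 0 -5/13 0; 0 -1 0 0; 5/13 0 -12/13 0; 0 0 0 1]
T3·…·T1 = [-12/13 0 -5/13 0; 4/13 3/5 -48/65 0; -3/13 4/5 36/65 0; 0 0 0 1]
det M = -1; M⁻¹ = [-12/13 4/13 -3/13 0; 0 3/5 4/5 0; -5/13 -48/65 36/65 0; 0 0 0 1]
M⁻¹ · (4/39, 14/13, -43/13)ᵀ = (1, -2, -8/3)ᵀ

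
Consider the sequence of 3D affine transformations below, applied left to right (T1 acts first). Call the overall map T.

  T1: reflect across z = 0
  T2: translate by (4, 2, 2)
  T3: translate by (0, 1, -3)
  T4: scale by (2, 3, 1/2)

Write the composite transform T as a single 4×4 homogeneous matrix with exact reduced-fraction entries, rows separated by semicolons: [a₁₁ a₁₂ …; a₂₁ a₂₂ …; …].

T = [2 0 0 8; 0 3 0 9; 0 0 -1/2 -1/2; 0 0 0 1]

T1 = [1 0 0 0; 0 1 0 0; 0 0 -1 0; 0 0 0 1]
T2·T1 = [1 0 0 4; 0 1 0 2; 0 0 -1 2; 0 0 0 1]
T3·…·T1 = [1 0 0 4; 0 1 0 3; 0 0 -1 -1; 0 0 0 1]
T4·…·T1 = [2 0 0 8; 0 3 0 9; 0 0 -1/2 -1/2; 0 0 0 1]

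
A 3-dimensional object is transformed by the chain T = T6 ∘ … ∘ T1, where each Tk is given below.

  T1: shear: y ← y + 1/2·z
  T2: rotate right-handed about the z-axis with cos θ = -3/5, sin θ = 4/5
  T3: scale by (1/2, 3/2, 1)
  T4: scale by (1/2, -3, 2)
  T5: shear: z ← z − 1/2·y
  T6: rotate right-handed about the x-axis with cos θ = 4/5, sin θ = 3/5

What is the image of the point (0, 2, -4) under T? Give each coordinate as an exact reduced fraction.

T(p) = (0, 24/5, -32/5)

T1 shear: y ← y + 1/2·z: (0, 2, -4) → (0, 0, -4)
T2 rotate right-handed about the z-axis with cos θ = -3/5, sin θ = 4/5: (0, 0, -4) → (0, 0, -4)
T3 scale by (1/2, 3/2, 1): (0, 0, -4) → (0, 0, -4)
T4 scale by (1/2, -3, 2): (0, 0, -4) → (0, 0, -8)
T5 shear: z ← z − 1/2·y: (0, 0, -8) → (0, 0, -8)
T6 rotate right-handed about the x-axis with cos θ = 4/5, sin θ = 3/5: (0, 0, -8) → (0, 24/5, -32/5)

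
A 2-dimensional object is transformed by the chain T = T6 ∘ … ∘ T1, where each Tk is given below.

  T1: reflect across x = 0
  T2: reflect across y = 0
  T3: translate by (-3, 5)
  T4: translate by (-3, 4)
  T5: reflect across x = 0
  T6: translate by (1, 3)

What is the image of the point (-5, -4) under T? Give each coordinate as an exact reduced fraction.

T(p) = (2, 16)

T1 reflect across x = 0: (-5, -4) → (5, -4)
T2 reflect across y = 0: (5, -4) → (5, 4)
T3 translate by (-3, 5): (5, 4) → (2, 9)
T4 translate by (-3, 4): (2, 9) → (-1, 13)
T5 reflect across x = 0: (-1, 13) → (1, 13)
T6 translate by (1, 3): (1, 13) → (2, 16)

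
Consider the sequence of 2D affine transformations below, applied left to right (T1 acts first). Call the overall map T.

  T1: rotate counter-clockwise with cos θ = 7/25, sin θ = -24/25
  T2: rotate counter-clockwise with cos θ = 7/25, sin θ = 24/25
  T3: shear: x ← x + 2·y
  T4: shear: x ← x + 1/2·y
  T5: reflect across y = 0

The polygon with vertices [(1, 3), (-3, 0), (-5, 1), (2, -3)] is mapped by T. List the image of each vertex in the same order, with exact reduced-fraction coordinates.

T1 rotate counter-clockwise with cos θ = 7/25, sin θ = -24/25: (1, 3) → (79/25, -3/25); (-3, 0) → (-21/25, 72/25); (-5, 1) → (-11/25, 127/25); (2, -3) → (-58/25, -69/25)
T2 rotate counter-clockwise with cos θ = 7/25, sin θ = 24/25: (79/25, -3/25) → (1, 3); (-21/25, 72/25) → (-3, 0); (-11/25, 127/25) → (-5, 1); (-58/25, -69/25) → (2, -3)
T3 shear: x ← x + 2·y: (1, 3) → (7, 3); (-3, 0) → (-3, 0); (-5, 1) → (-3, 1); (2, -3) → (-4, -3)
T4 shear: x ← x + 1/2·y: (7, 3) → (17/2, 3); (-3, 0) → (-3, 0); (-3, 1) → (-5/2, 1); (-4, -3) → (-11/2, -3)
T5 reflect across y = 0: (17/2, 3) → (17/2, -3); (-3, 0) → (-3, 0); (-5/2, 1) → (-5/2, -1); (-11/2, -3) → (-11/2, 3)

image vertices: (17/2, -3), (-3, 0), (-5/2, -1), (-11/2, 3)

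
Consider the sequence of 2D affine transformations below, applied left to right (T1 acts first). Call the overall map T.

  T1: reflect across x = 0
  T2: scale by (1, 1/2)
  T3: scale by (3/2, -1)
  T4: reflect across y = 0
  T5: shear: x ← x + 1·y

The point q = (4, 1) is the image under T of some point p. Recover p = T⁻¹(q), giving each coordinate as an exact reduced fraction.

T1 = [-1 0 0; 0 1 0; 0 0 1]
T2·T1 = [-1 0 0; 0 1/2 0; 0 0 1]
T3·…·T1 = [-3/2 0 0; 0 -1/2 0; 0 0 1]
T4·…·T1 = [-3/2 0 0; 0 1/2 0; 0 0 1]
T5·…·T1 = [-3/2 1/2 0; 0 1/2 0; 0 0 1]
det M = -3/4; M⁻¹ = [-2/3 2/3 0; 0 2 0; 0 0 1]
M⁻¹ · (4, 1)ᵀ = (-2, 2)ᵀ

p = (-2, 2)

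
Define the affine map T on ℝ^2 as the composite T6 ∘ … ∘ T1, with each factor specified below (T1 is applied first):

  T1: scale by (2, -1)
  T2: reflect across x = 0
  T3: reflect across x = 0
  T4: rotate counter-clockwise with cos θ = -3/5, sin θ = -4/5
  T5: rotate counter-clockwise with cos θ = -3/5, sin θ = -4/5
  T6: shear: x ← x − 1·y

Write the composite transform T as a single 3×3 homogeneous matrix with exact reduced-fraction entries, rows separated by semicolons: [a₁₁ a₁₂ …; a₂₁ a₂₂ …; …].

T = [-62/25 17/25 0; 48/25 7/25 0; 0 0 1]

T1 = [2 0 0; 0 -1 0; 0 0 1]
T2·T1 = [-2 0 0; 0 -1 0; 0 0 1]
T3·…·T1 = [2 0 0; 0 -1 0; 0 0 1]
T4·…·T1 = [-6/5 -4/5 0; -8/5 3/5 0; 0 0 1]
T5·…·T1 = [-14/25 24/25 0; 48/25 7/25 0; 0 0 1]
T6·…·T1 = [-62/25 17/25 0; 48/25 7/25 0; 0 0 1]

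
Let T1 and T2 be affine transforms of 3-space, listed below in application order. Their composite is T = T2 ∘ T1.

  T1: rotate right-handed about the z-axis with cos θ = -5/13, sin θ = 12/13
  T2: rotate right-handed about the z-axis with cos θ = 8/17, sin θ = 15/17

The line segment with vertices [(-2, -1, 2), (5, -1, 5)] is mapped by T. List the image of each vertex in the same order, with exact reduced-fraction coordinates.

T1 rotate right-handed about the z-axis with cos θ = -5/13, sin θ = 12/13: (-2, -1, 2) → (22/13, -19/13, 2); (5, -1, 5) → (-1, 5, 5)
T2 rotate right-handed about the z-axis with cos θ = 8/17, sin θ = 15/17: (22/13, -19/13, 2) → (461/221, 178/221, 2); (-1, 5, 5) → (-83/17, 25/17, 5)

image vertices: (461/221, 178/221, 2), (-83/17, 25/17, 5)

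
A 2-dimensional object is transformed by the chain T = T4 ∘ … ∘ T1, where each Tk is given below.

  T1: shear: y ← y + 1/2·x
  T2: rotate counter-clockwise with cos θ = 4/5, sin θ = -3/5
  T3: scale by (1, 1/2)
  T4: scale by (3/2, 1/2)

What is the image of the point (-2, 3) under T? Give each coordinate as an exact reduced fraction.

T1 shear: y ← y + 1/2·x: (-2, 3) → (-2, 2)
T2 rotate counter-clockwise with cos θ = 4/5, sin θ = -3/5: (-2, 2) → (-2/5, 14/5)
T3 scale by (1, 1/2): (-2/5, 14/5) → (-2/5, 7/5)
T4 scale by (3/2, 1/2): (-2/5, 7/5) → (-3/5, 7/10)

T(p) = (-3/5, 7/10)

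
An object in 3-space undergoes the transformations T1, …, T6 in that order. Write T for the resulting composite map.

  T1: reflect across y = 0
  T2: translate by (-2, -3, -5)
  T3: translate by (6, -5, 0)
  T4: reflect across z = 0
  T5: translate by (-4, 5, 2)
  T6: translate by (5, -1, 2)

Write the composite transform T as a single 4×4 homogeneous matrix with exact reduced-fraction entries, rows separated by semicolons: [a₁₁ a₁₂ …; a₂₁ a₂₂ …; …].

T1 = [1 0 0 0; 0 -1 0 0; 0 0 1 0; 0 0 0 1]
T2·T1 = [1 0 0 -2; 0 -1 0 -3; 0 0 1 -5; 0 0 0 1]
T3·…·T1 = [1 0 0 4; 0 -1 0 -8; 0 0 1 -5; 0 0 0 1]
T4·…·T1 = [1 0 0 4; 0 -1 0 -8; 0 0 -1 5; 0 0 0 1]
T5·…·T1 = [1 0 0 0; 0 -1 0 -3; 0 0 -1 7; 0 0 0 1]
T6·…·T1 = [1 0 0 5; 0 -1 0 -4; 0 0 -1 9; 0 0 0 1]

T = [1 0 0 5; 0 -1 0 -4; 0 0 -1 9; 0 0 0 1]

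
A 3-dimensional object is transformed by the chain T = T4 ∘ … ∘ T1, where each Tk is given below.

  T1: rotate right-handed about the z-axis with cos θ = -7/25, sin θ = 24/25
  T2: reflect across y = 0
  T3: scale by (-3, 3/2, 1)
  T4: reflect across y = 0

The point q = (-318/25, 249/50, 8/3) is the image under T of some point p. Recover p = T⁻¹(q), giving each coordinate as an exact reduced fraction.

p = (2, -5, 8/3)

T1 = [-7/25 -24/25 0 0; 24/25 -7/25 0 0; 0 0 1 0; 0 0 0 1]
T2·T1 = [-7/25 -24/25 0 0; -24/25 7/25 0 0; 0 0 1 0; 0 0 0 1]
T3·…·T1 = [21/25 72/25 0 0; -36/25 21/50 0 0; 0 0 1 0; 0 0 0 1]
T4·…·T1 = [21/25 72/25 0 0; 36/25 -21/50 0 0; 0 0 1 0; 0 0 0 1]
det M = -9/2; M⁻¹ = [7/75 16/25 0 0; 8/25 -14/75 0 0; 0 0 1 0; 0 0 0 1]
M⁻¹ · (-318/25, 249/50, 8/3)ᵀ = (2, -5, 8/3)ᵀ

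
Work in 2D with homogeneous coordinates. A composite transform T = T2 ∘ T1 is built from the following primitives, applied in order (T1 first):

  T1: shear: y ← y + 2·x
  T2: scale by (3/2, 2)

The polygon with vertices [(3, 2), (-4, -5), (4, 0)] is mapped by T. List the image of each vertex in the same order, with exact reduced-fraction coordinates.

image vertices: (9/2, 16), (-6, -26), (6, 16)

T1 shear: y ← y + 2·x: (3, 2) → (3, 8); (-4, -5) → (-4, -13); (4, 0) → (4, 8)
T2 scale by (3/2, 2): (3, 8) → (9/2, 16); (-4, -13) → (-6, -26); (4, 8) → (6, 16)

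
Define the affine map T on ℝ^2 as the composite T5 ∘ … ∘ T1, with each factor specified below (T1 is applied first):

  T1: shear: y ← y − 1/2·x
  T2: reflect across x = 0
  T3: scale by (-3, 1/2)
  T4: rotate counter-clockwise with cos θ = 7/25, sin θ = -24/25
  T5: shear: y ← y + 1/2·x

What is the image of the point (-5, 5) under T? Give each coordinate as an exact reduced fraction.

T1 shear: y ← y − 1/2·x: (-5, 5) → (-5, 15/2)
T2 reflect across x = 0: (-5, 15/2) → (5, 15/2)
T3 scale by (-3, 1/2): (5, 15/2) → (-15, 15/4)
T4 rotate counter-clockwise with cos θ = 7/25, sin θ = -24/25: (-15, 15/4) → (-3/5, 309/20)
T5 shear: y ← y + 1/2·x: (-3/5, 309/20) → (-3/5, 303/20)

T(p) = (-3/5, 303/20)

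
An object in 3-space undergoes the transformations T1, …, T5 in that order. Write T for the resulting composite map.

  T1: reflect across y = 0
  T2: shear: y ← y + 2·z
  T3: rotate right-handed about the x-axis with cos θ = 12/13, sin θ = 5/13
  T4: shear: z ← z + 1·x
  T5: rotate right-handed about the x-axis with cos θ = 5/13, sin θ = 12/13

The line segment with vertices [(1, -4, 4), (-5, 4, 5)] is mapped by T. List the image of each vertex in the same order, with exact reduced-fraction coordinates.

image vertices: (1, -64/13, 161/13), (-5, -5/13, 53/13)

T1 reflect across y = 0: (1, -4, 4) → (1, 4, 4); (-5, 4, 5) → (-5, -4, 5)
T2 shear: y ← y + 2·z: (1, 4, 4) → (1, 12, 4); (-5, -4, 5) → (-5, 6, 5)
T3 rotate right-handed about the x-axis with cos θ = 12/13, sin θ = 5/13: (1, 12, 4) → (1, 124/13, 108/13); (-5, 6, 5) → (-5, 47/13, 90/13)
T4 shear: z ← z + 1·x: (1, 124/13, 108/13) → (1, 124/13, 121/13); (-5, 47/13, 90/13) → (-5, 47/13, 25/13)
T5 rotate right-handed about the x-axis with cos θ = 5/13, sin θ = 12/13: (1, 124/13, 121/13) → (1, -64/13, 161/13); (-5, 47/13, 25/13) → (-5, -5/13, 53/13)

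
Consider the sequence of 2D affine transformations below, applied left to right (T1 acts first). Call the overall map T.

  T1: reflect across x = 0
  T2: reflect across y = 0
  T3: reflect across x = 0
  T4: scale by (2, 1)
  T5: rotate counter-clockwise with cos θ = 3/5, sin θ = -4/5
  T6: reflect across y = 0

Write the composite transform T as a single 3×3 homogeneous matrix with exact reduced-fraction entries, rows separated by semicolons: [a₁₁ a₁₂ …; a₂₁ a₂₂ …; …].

T1 = [-1 0 0; 0 1 0; 0 0 1]
T2·T1 = [-1 0 0; 0 -1 0; 0 0 1]
T3·…·T1 = [1 0 0; 0 -1 0; 0 0 1]
T4·…·T1 = [2 0 0; 0 -1 0; 0 0 1]
T5·…·T1 = [6/5 -4/5 0; -8/5 -3/5 0; 0 0 1]
T6·…·T1 = [6/5 -4/5 0; 8/5 3/5 0; 0 0 1]

T = [6/5 -4/5 0; 8/5 3/5 0; 0 0 1]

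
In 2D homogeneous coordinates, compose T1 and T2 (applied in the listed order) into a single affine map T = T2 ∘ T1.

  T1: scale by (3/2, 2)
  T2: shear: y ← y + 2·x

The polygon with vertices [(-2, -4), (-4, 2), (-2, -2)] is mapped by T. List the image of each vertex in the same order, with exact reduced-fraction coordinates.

T1 scale by (3/2, 2): (-2, -4) → (-3, -8); (-4, 2) → (-6, 4); (-2, -2) → (-3, -4)
T2 shear: y ← y + 2·x: (-3, -8) → (-3, -14); (-6, 4) → (-6, -8); (-3, -4) → (-3, -10)

image vertices: (-3, -14), (-6, -8), (-3, -10)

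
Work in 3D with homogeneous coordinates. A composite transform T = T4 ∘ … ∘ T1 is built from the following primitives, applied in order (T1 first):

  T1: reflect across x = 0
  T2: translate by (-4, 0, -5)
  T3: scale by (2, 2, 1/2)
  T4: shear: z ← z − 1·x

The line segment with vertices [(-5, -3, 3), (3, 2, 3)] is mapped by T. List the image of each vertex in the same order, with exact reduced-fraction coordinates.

T1 reflect across x = 0: (-5, -3, 3) → (5, -3, 3); (3, 2, 3) → (-3, 2, 3)
T2 translate by (-4, 0, -5): (5, -3, 3) → (1, -3, -2); (-3, 2, 3) → (-7, 2, -2)
T3 scale by (2, 2, 1/2): (1, -3, -2) → (2, -6, -1); (-7, 2, -2) → (-14, 4, -1)
T4 shear: z ← z − 1·x: (2, -6, -1) → (2, -6, -3); (-14, 4, -1) → (-14, 4, 13)

image vertices: (2, -6, -3), (-14, 4, 13)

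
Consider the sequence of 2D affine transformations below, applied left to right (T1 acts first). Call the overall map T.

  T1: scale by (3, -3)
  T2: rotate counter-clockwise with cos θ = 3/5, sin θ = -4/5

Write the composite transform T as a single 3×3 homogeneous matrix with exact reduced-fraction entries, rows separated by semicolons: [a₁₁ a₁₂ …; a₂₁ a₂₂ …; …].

T1 = [3 0 0; 0 -3 0; 0 0 1]
T2·T1 = [9/5 -12/5 0; -12/5 -9/5 0; 0 0 1]

T = [9/5 -12/5 0; -12/5 -9/5 0; 0 0 1]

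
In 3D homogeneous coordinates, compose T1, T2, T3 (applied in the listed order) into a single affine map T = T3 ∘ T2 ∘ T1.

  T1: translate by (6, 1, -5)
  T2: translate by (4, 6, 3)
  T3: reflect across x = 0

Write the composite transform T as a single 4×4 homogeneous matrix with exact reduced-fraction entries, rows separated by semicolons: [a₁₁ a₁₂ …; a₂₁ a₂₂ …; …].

T1 = [1 0 0 6; 0 1 0 1; 0 0 1 -5; 0 0 0 1]
T2·T1 = [1 0 0 10; 0 1 0 7; 0 0 1 -2; 0 0 0 1]
T3·…·T1 = [-1 0 0 -10; 0 1 0 7; 0 0 1 -2; 0 0 0 1]

T = [-1 0 0 -10; 0 1 0 7; 0 0 1 -2; 0 0 0 1]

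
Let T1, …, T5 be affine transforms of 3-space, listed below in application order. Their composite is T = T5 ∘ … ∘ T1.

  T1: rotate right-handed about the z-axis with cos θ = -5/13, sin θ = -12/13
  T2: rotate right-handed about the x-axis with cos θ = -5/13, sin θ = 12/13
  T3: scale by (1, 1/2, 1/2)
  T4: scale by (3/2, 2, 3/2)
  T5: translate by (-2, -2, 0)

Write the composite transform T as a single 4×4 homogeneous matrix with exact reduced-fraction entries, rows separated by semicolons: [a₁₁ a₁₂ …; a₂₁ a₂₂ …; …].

T1 = [-5/13 12/13 0 0; -12/13 -5/13 0 0; 0 0 1 0; 0 0 0 1]
T2·T1 = [-5/13 12/13 0 0; 60/169 25/169 -12/13 0; -144/169 -60/169 -5/13 0; 0 0 0 1]
T3·…·T1 = [-5/13 12/13 0 0; 30/169 25/338 -6/13 0; -72/169 -30/169 -5/26 0; 0 0 0 1]
T4·…·T1 = [-15/26 18/13 0 0; 60/169 25/169 -12/13 0; -108/169 -45/169 -15/52 0; 0 0 0 1]
T5·…·T1 = [-15/26 18/13 0 -2; 60/169 25/169 -12/13 -2; -108/169 -45/169 -15/52 0; 0 0 0 1]

T = [-15/26 18/13 0 -2; 60/169 25/169 -12/13 -2; -108/169 -45/169 -15/52 0; 0 0 0 1]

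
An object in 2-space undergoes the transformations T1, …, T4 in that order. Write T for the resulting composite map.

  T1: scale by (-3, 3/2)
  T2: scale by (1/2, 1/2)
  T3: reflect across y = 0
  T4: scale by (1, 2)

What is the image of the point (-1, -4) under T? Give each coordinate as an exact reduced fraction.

T(p) = (3/2, 6)

T1 scale by (-3, 3/2): (-1, -4) → (3, -6)
T2 scale by (1/2, 1/2): (3, -6) → (3/2, -3)
T3 reflect across y = 0: (3/2, -3) → (3/2, 3)
T4 scale by (1, 2): (3/2, 3) → (3/2, 6)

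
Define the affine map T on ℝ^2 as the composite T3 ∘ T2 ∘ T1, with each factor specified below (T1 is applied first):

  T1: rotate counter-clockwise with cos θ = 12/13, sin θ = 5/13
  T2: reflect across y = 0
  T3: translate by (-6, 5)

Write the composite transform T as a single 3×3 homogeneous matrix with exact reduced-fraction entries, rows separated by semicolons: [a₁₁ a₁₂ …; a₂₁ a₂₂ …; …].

T = [12/13 -5/13 -6; -5/13 -12/13 5; 0 0 1]

T1 = [12/13 -5/13 0; 5/13 12/13 0; 0 0 1]
T2·T1 = [12/13 -5/13 0; -5/13 -12/13 0; 0 0 1]
T3·…·T1 = [12/13 -5/13 -6; -5/13 -12/13 5; 0 0 1]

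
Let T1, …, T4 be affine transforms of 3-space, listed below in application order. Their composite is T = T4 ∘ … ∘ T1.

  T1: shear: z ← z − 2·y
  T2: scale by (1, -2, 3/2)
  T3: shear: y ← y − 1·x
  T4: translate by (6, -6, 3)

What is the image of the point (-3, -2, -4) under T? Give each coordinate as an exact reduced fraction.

T(p) = (3, 1, 3)

T1 shear: z ← z − 2·y: (-3, -2, -4) → (-3, -2, 0)
T2 scale by (1, -2, 3/2): (-3, -2, 0) → (-3, 4, 0)
T3 shear: y ← y − 1·x: (-3, 4, 0) → (-3, 7, 0)
T4 translate by (6, -6, 3): (-3, 7, 0) → (3, 1, 3)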